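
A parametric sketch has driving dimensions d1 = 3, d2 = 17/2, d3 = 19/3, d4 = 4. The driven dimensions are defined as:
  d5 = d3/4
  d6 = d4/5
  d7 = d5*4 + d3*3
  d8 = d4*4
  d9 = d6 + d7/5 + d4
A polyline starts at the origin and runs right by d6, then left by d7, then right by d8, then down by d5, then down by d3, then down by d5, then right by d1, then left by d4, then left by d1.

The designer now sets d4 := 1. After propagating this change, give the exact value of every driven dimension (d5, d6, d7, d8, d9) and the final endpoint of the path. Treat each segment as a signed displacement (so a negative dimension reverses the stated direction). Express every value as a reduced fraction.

Apply edit: d4 := 1
  d5 = d3/4 = 19/12
  d6 = d4/5 = 1/5
  d7 = d5*4 + d3*3 = 76/3
  d8 = d4*4 = 4
  d9 = d6 + d7/5 + d4 = 94/15
Walk from origin (0, 0):
  seg 1: right by d6 = 1/5 → (1/5, 0)
  seg 2: left by d7 = 76/3 → (-377/15, 0)
  seg 3: right by d8 = 4 → (-317/15, 0)
  seg 4: down by d5 = 19/12 → (-317/15, -19/12)
  seg 5: down by d3 = 19/3 → (-317/15, -95/12)
  seg 6: down by d5 = 19/12 → (-317/15, -19/2)
  seg 7: right by d1 = 3 → (-272/15, -19/2)
  seg 8: left by d4 = 1 → (-287/15, -19/2)
  seg 9: left by d1 = 3 → (-332/15, -19/2)

d5 = 19/12
d6 = 1/5
d7 = 76/3
d8 = 4
d9 = 94/15
endpoint = (-332/15, -19/2)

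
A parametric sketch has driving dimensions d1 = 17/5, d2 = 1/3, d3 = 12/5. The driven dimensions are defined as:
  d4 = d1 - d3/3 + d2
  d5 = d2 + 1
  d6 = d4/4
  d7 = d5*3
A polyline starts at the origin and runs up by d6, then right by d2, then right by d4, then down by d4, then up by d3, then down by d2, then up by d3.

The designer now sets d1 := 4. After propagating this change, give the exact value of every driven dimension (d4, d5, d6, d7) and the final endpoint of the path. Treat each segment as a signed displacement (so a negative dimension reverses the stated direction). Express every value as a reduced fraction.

Apply edit: d1 := 4
  d4 = d1 - d3/3 + d2 = 53/15
  d5 = d2 + 1 = 4/3
  d6 = d4/4 = 53/60
  d7 = d5*3 = 4
Walk from origin (0, 0):
  seg 1: up by d6 = 53/60 → (0, 53/60)
  seg 2: right by d2 = 1/3 → (1/3, 53/60)
  seg 3: right by d4 = 53/15 → (58/15, 53/60)
  seg 4: down by d4 = 53/15 → (58/15, -53/20)
  seg 5: up by d3 = 12/5 → (58/15, -1/4)
  seg 6: down by d2 = 1/3 → (58/15, -7/12)
  seg 7: up by d3 = 12/5 → (58/15, 109/60)

d4 = 53/15
d5 = 4/3
d6 = 53/60
d7 = 4
endpoint = (58/15, 109/60)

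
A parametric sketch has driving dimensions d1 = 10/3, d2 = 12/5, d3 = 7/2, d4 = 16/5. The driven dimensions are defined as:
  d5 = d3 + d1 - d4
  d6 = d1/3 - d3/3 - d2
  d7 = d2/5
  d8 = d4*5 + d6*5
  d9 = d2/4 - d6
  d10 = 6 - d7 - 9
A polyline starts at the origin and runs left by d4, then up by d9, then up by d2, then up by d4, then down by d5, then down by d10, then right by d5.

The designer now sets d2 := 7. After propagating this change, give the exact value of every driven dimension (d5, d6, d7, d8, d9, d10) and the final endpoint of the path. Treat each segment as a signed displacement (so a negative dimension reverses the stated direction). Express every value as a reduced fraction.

Apply edit: d2 := 7
  d5 = d3 + d1 - d4 = 109/30
  d6 = d1/3 - d3/3 - d2 = -127/18
  d7 = d2/5 = 7/5
  d8 = d4*5 + d6*5 = -347/18
  d9 = d2/4 - d6 = 317/36
  d10 = 6 - d7 - 9 = -22/5
Walk from origin (0, 0):
  seg 1: left by d4 = 16/5 → (-16/5, 0)
  seg 2: up by d9 = 317/36 → (-16/5, 317/36)
  seg 3: up by d2 = 7 → (-16/5, 569/36)
  seg 4: up by d4 = 16/5 → (-16/5, 3421/180)
  seg 5: down by d5 = 109/30 → (-16/5, 2767/180)
  seg 6: down by d10 = -22/5 → (-16/5, 3559/180)
  seg 7: right by d5 = 109/30 → (13/30, 3559/180)

d5 = 109/30
d6 = -127/18
d7 = 7/5
d8 = -347/18
d9 = 317/36
d10 = -22/5
endpoint = (13/30, 3559/180)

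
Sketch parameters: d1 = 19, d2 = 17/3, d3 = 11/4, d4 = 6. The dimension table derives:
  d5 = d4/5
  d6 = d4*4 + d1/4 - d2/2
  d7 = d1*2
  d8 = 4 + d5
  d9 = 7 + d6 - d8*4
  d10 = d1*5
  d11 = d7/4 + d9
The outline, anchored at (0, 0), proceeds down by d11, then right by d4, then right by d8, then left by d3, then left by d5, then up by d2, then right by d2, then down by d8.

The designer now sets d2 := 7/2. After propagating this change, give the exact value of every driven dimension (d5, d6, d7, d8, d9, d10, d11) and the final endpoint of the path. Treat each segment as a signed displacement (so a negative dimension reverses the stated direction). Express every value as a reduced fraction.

d5 = 6/5
d6 = 27
d7 = 38
d8 = 26/5
d9 = 66/5
d10 = 95
d11 = 227/10
endpoint = (43/4, -122/5)

Apply edit: d2 := 7/2
  d5 = d4/5 = 6/5
  d6 = d4*4 + d1/4 - d2/2 = 27
  d7 = d1*2 = 38
  d8 = 4 + d5 = 26/5
  d9 = 7 + d6 - d8*4 = 66/5
  d10 = d1*5 = 95
  d11 = d7/4 + d9 = 227/10
Walk from origin (0, 0):
  seg 1: down by d11 = 227/10 → (0, -227/10)
  seg 2: right by d4 = 6 → (6, -227/10)
  seg 3: right by d8 = 26/5 → (56/5, -227/10)
  seg 4: left by d3 = 11/4 → (169/20, -227/10)
  seg 5: left by d5 = 6/5 → (29/4, -227/10)
  seg 6: up by d2 = 7/2 → (29/4, -96/5)
  seg 7: right by d2 = 7/2 → (43/4, -96/5)
  seg 8: down by d8 = 26/5 → (43/4, -122/5)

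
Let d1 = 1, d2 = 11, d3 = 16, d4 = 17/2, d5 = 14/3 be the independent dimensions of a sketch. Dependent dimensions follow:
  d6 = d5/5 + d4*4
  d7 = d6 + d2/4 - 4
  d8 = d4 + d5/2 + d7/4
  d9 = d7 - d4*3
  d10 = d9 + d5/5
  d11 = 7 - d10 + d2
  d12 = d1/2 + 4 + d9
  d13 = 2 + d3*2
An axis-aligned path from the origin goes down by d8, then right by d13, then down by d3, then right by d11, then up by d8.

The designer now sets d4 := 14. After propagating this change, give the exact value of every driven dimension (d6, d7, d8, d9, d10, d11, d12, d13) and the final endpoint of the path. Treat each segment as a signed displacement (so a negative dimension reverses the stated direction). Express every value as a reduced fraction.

d6 = 854/15
d7 = 3341/60
d8 = 7261/240
d9 = 821/60
d10 = 877/60
d11 = 203/60
d12 = 1091/60
d13 = 34
endpoint = (2243/60, -16)

Apply edit: d4 := 14
  d6 = d5/5 + d4*4 = 854/15
  d7 = d6 + d2/4 - 4 = 3341/60
  d8 = d4 + d5/2 + d7/4 = 7261/240
  d9 = d7 - d4*3 = 821/60
  d10 = d9 + d5/5 = 877/60
  d11 = 7 - d10 + d2 = 203/60
  d12 = d1/2 + 4 + d9 = 1091/60
  d13 = 2 + d3*2 = 34
Walk from origin (0, 0):
  seg 1: down by d8 = 7261/240 → (0, -7261/240)
  seg 2: right by d13 = 34 → (34, -7261/240)
  seg 3: down by d3 = 16 → (34, -11101/240)
  seg 4: right by d11 = 203/60 → (2243/60, -11101/240)
  seg 5: up by d8 = 7261/240 → (2243/60, -16)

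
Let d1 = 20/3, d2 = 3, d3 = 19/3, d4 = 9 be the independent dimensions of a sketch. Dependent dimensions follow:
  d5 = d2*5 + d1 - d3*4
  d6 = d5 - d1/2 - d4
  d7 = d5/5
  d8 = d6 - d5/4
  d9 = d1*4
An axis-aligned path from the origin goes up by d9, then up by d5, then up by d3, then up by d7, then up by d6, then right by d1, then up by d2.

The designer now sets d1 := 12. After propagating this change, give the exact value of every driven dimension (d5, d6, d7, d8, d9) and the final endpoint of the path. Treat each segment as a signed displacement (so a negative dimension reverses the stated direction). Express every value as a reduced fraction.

d5 = 5/3
d6 = -40/3
d7 = 1/3
d8 = -55/4
d9 = 48
endpoint = (12, 46)

Apply edit: d1 := 12
  d5 = d2*5 + d1 - d3*4 = 5/3
  d6 = d5 - d1/2 - d4 = -40/3
  d7 = d5/5 = 1/3
  d8 = d6 - d5/4 = -55/4
  d9 = d1*4 = 48
Walk from origin (0, 0):
  seg 1: up by d9 = 48 → (0, 48)
  seg 2: up by d5 = 5/3 → (0, 149/3)
  seg 3: up by d3 = 19/3 → (0, 56)
  seg 4: up by d7 = 1/3 → (0, 169/3)
  seg 5: up by d6 = -40/3 → (0, 43)
  seg 6: right by d1 = 12 → (12, 43)
  seg 7: up by d2 = 3 → (12, 46)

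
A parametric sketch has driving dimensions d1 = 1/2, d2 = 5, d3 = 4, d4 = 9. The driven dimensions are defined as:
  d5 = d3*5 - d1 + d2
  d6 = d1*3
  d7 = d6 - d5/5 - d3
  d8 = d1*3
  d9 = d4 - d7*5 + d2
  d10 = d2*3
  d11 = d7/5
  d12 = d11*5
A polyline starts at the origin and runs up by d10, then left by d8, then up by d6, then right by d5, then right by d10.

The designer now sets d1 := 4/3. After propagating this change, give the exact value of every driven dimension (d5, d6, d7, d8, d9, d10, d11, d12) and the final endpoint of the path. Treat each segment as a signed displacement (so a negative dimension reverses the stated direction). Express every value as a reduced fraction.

d5 = 71/3
d6 = 4
d7 = -71/15
d8 = 4
d9 = 113/3
d10 = 15
d11 = -71/75
d12 = -71/15
endpoint = (104/3, 19)

Apply edit: d1 := 4/3
  d5 = d3*5 - d1 + d2 = 71/3
  d6 = d1*3 = 4
  d7 = d6 - d5/5 - d3 = -71/15
  d8 = d1*3 = 4
  d9 = d4 - d7*5 + d2 = 113/3
  d10 = d2*3 = 15
  d11 = d7/5 = -71/75
  d12 = d11*5 = -71/15
Walk from origin (0, 0):
  seg 1: up by d10 = 15 → (0, 15)
  seg 2: left by d8 = 4 → (-4, 15)
  seg 3: up by d6 = 4 → (-4, 19)
  seg 4: right by d5 = 71/3 → (59/3, 19)
  seg 5: right by d10 = 15 → (104/3, 19)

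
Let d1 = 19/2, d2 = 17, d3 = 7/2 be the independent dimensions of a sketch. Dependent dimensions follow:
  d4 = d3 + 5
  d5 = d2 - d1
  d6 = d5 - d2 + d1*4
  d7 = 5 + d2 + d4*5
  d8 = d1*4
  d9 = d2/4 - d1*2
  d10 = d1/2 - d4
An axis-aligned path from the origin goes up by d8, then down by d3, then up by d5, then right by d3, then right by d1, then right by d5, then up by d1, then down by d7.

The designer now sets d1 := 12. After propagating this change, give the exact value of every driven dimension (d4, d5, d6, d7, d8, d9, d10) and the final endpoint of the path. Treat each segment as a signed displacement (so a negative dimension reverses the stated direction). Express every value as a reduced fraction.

Apply edit: d1 := 12
  d4 = d3 + 5 = 17/2
  d5 = d2 - d1 = 5
  d6 = d5 - d2 + d1*4 = 36
  d7 = 5 + d2 + d4*5 = 129/2
  d8 = d1*4 = 48
  d9 = d2/4 - d1*2 = -79/4
  d10 = d1/2 - d4 = -5/2
Walk from origin (0, 0):
  seg 1: up by d8 = 48 → (0, 48)
  seg 2: down by d3 = 7/2 → (0, 89/2)
  seg 3: up by d5 = 5 → (0, 99/2)
  seg 4: right by d3 = 7/2 → (7/2, 99/2)
  seg 5: right by d1 = 12 → (31/2, 99/2)
  seg 6: right by d5 = 5 → (41/2, 99/2)
  seg 7: up by d1 = 12 → (41/2, 123/2)
  seg 8: down by d7 = 129/2 → (41/2, -3)

d4 = 17/2
d5 = 5
d6 = 36
d7 = 129/2
d8 = 48
d9 = -79/4
d10 = -5/2
endpoint = (41/2, -3)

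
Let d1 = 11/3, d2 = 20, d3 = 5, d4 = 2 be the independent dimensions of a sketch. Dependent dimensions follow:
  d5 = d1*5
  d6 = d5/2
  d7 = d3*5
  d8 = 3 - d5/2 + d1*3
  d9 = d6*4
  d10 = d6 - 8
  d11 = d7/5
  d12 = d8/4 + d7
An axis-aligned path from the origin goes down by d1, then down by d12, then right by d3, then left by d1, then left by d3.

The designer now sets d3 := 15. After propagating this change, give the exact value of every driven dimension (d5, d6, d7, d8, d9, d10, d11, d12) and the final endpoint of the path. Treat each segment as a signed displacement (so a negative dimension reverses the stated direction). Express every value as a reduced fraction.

Apply edit: d3 := 15
  d5 = d1*5 = 55/3
  d6 = d5/2 = 55/6
  d7 = d3*5 = 75
  d8 = 3 - d5/2 + d1*3 = 29/6
  d9 = d6*4 = 110/3
  d10 = d6 - 8 = 7/6
  d11 = d7/5 = 15
  d12 = d8/4 + d7 = 1829/24
Walk from origin (0, 0):
  seg 1: down by d1 = 11/3 → (0, -11/3)
  seg 2: down by d12 = 1829/24 → (0, -639/8)
  seg 3: right by d3 = 15 → (15, -639/8)
  seg 4: left by d1 = 11/3 → (34/3, -639/8)
  seg 5: left by d3 = 15 → (-11/3, -639/8)

d5 = 55/3
d6 = 55/6
d7 = 75
d8 = 29/6
d9 = 110/3
d10 = 7/6
d11 = 15
d12 = 1829/24
endpoint = (-11/3, -639/8)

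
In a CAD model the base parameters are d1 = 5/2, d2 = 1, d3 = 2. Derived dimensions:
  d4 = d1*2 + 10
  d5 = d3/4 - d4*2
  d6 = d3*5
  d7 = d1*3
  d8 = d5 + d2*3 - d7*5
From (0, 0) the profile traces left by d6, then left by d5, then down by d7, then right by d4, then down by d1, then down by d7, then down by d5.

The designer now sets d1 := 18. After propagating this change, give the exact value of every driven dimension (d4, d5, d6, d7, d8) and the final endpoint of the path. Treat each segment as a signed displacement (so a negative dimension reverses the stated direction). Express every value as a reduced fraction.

d4 = 46
d5 = -183/2
d6 = 10
d7 = 54
d8 = -717/2
endpoint = (255/2, -69/2)

Apply edit: d1 := 18
  d4 = d1*2 + 10 = 46
  d5 = d3/4 - d4*2 = -183/2
  d6 = d3*5 = 10
  d7 = d1*3 = 54
  d8 = d5 + d2*3 - d7*5 = -717/2
Walk from origin (0, 0):
  seg 1: left by d6 = 10 → (-10, 0)
  seg 2: left by d5 = -183/2 → (163/2, 0)
  seg 3: down by d7 = 54 → (163/2, -54)
  seg 4: right by d4 = 46 → (255/2, -54)
  seg 5: down by d1 = 18 → (255/2, -72)
  seg 6: down by d7 = 54 → (255/2, -126)
  seg 7: down by d5 = -183/2 → (255/2, -69/2)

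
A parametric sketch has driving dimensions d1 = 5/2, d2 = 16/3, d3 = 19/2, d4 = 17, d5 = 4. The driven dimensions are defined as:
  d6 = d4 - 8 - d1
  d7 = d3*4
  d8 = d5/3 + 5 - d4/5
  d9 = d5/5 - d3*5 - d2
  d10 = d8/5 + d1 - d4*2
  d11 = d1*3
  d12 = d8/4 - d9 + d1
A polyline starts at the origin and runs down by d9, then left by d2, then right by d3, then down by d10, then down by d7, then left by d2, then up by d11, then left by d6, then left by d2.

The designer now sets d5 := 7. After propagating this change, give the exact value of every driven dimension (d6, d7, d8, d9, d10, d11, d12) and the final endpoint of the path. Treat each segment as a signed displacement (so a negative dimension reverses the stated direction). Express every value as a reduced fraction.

d6 = 13/2
d7 = 38
d8 = 59/15
d9 = -1543/30
d10 = -4607/150
d11 = 15/2
d12 = 659/12
endpoint = (-13, 7747/150)

Apply edit: d5 := 7
  d6 = d4 - 8 - d1 = 13/2
  d7 = d3*4 = 38
  d8 = d5/3 + 5 - d4/5 = 59/15
  d9 = d5/5 - d3*5 - d2 = -1543/30
  d10 = d8/5 + d1 - d4*2 = -4607/150
  d11 = d1*3 = 15/2
  d12 = d8/4 - d9 + d1 = 659/12
Walk from origin (0, 0):
  seg 1: down by d9 = -1543/30 → (0, 1543/30)
  seg 2: left by d2 = 16/3 → (-16/3, 1543/30)
  seg 3: right by d3 = 19/2 → (25/6, 1543/30)
  seg 4: down by d10 = -4607/150 → (25/6, 6161/75)
  seg 5: down by d7 = 38 → (25/6, 3311/75)
  seg 6: left by d2 = 16/3 → (-7/6, 3311/75)
  seg 7: up by d11 = 15/2 → (-7/6, 7747/150)
  seg 8: left by d6 = 13/2 → (-23/3, 7747/150)
  seg 9: left by d2 = 16/3 → (-13, 7747/150)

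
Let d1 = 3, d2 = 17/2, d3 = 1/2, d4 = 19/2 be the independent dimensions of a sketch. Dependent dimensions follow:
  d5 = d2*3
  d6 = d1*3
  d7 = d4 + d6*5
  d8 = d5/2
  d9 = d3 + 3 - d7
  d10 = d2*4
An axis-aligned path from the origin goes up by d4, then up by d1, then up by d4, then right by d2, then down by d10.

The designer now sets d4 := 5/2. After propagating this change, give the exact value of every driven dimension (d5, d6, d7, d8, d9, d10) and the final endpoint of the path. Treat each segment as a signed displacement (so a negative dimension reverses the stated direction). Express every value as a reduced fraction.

d5 = 51/2
d6 = 9
d7 = 95/2
d8 = 51/4
d9 = -44
d10 = 34
endpoint = (17/2, -26)

Apply edit: d4 := 5/2
  d5 = d2*3 = 51/2
  d6 = d1*3 = 9
  d7 = d4 + d6*5 = 95/2
  d8 = d5/2 = 51/4
  d9 = d3 + 3 - d7 = -44
  d10 = d2*4 = 34
Walk from origin (0, 0):
  seg 1: up by d4 = 5/2 → (0, 5/2)
  seg 2: up by d1 = 3 → (0, 11/2)
  seg 3: up by d4 = 5/2 → (0, 8)
  seg 4: right by d2 = 17/2 → (17/2, 8)
  seg 5: down by d10 = 34 → (17/2, -26)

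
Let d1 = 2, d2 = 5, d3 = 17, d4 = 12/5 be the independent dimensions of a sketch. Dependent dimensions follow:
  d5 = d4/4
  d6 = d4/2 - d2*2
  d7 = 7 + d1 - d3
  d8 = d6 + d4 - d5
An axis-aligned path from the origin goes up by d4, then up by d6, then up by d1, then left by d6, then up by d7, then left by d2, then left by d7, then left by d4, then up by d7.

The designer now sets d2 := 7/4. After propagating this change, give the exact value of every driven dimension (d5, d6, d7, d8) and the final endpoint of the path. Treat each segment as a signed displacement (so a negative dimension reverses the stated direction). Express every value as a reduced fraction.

d5 = 3/5
d6 = -23/10
d7 = -8
d8 = -1/2
endpoint = (123/20, -139/10)

Apply edit: d2 := 7/4
  d5 = d4/4 = 3/5
  d6 = d4/2 - d2*2 = -23/10
  d7 = 7 + d1 - d3 = -8
  d8 = d6 + d4 - d5 = -1/2
Walk from origin (0, 0):
  seg 1: up by d4 = 12/5 → (0, 12/5)
  seg 2: up by d6 = -23/10 → (0, 1/10)
  seg 3: up by d1 = 2 → (0, 21/10)
  seg 4: left by d6 = -23/10 → (23/10, 21/10)
  seg 5: up by d7 = -8 → (23/10, -59/10)
  seg 6: left by d2 = 7/4 → (11/20, -59/10)
  seg 7: left by d7 = -8 → (171/20, -59/10)
  seg 8: left by d4 = 12/5 → (123/20, -59/10)
  seg 9: up by d7 = -8 → (123/20, -139/10)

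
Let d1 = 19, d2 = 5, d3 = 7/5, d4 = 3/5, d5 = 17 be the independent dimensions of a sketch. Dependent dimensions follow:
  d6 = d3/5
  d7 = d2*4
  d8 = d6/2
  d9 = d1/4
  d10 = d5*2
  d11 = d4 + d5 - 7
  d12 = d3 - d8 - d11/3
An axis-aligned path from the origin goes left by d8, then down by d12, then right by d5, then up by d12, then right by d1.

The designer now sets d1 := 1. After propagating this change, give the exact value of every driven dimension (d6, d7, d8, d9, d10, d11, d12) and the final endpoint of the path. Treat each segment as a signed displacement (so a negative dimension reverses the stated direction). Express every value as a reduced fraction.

Apply edit: d1 := 1
  d6 = d3/5 = 7/25
  d7 = d2*4 = 20
  d8 = d6/2 = 7/50
  d9 = d1/4 = 1/4
  d10 = d5*2 = 34
  d11 = d4 + d5 - 7 = 53/5
  d12 = d3 - d8 - d11/3 = -341/150
Walk from origin (0, 0):
  seg 1: left by d8 = 7/50 → (-7/50, 0)
  seg 2: down by d12 = -341/150 → (-7/50, 341/150)
  seg 3: right by d5 = 17 → (843/50, 341/150)
  seg 4: up by d12 = -341/150 → (843/50, 0)
  seg 5: right by d1 = 1 → (893/50, 0)

d6 = 7/25
d7 = 20
d8 = 7/50
d9 = 1/4
d10 = 34
d11 = 53/5
d12 = -341/150
endpoint = (893/50, 0)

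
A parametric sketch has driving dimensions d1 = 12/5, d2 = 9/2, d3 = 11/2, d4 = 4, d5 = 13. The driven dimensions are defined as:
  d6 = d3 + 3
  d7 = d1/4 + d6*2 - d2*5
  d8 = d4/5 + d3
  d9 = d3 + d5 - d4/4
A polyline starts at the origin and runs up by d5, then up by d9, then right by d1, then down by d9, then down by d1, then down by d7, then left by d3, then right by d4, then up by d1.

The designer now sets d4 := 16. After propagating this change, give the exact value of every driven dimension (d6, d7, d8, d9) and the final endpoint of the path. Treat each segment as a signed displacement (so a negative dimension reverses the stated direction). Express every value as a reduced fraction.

d6 = 17/2
d7 = -49/10
d8 = 87/10
d9 = 29/2
endpoint = (129/10, 179/10)

Apply edit: d4 := 16
  d6 = d3 + 3 = 17/2
  d7 = d1/4 + d6*2 - d2*5 = -49/10
  d8 = d4/5 + d3 = 87/10
  d9 = d3 + d5 - d4/4 = 29/2
Walk from origin (0, 0):
  seg 1: up by d5 = 13 → (0, 13)
  seg 2: up by d9 = 29/2 → (0, 55/2)
  seg 3: right by d1 = 12/5 → (12/5, 55/2)
  seg 4: down by d9 = 29/2 → (12/5, 13)
  seg 5: down by d1 = 12/5 → (12/5, 53/5)
  seg 6: down by d7 = -49/10 → (12/5, 31/2)
  seg 7: left by d3 = 11/2 → (-31/10, 31/2)
  seg 8: right by d4 = 16 → (129/10, 31/2)
  seg 9: up by d1 = 12/5 → (129/10, 179/10)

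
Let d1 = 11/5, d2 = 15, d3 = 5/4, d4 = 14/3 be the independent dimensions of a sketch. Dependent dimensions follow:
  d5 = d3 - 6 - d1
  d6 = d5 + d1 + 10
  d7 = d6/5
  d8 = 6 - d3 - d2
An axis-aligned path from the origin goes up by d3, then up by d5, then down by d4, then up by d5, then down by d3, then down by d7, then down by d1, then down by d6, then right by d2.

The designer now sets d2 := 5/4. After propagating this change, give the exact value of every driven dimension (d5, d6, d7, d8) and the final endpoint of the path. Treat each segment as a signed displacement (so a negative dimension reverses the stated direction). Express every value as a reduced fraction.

d5 = -139/20
d6 = 21/4
d7 = 21/20
d8 = 7/2
endpoint = (5/4, -406/15)

Apply edit: d2 := 5/4
  d5 = d3 - 6 - d1 = -139/20
  d6 = d5 + d1 + 10 = 21/4
  d7 = d6/5 = 21/20
  d8 = 6 - d3 - d2 = 7/2
Walk from origin (0, 0):
  seg 1: up by d3 = 5/4 → (0, 5/4)
  seg 2: up by d5 = -139/20 → (0, -57/10)
  seg 3: down by d4 = 14/3 → (0, -311/30)
  seg 4: up by d5 = -139/20 → (0, -1039/60)
  seg 5: down by d3 = 5/4 → (0, -557/30)
  seg 6: down by d7 = 21/20 → (0, -1177/60)
  seg 7: down by d1 = 11/5 → (0, -1309/60)
  seg 8: down by d6 = 21/4 → (0, -406/15)
  seg 9: right by d2 = 5/4 → (5/4, -406/15)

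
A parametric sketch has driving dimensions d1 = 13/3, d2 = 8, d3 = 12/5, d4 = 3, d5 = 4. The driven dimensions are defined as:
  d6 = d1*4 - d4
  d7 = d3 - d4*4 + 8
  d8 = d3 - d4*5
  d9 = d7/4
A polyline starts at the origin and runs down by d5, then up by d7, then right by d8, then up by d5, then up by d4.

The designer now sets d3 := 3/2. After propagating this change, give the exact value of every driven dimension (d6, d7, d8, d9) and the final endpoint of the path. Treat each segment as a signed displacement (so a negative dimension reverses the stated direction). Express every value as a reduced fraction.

Apply edit: d3 := 3/2
  d6 = d1*4 - d4 = 43/3
  d7 = d3 - d4*4 + 8 = -5/2
  d8 = d3 - d4*5 = -27/2
  d9 = d7/4 = -5/8
Walk from origin (0, 0):
  seg 1: down by d5 = 4 → (0, -4)
  seg 2: up by d7 = -5/2 → (0, -13/2)
  seg 3: right by d8 = -27/2 → (-27/2, -13/2)
  seg 4: up by d5 = 4 → (-27/2, -5/2)
  seg 5: up by d4 = 3 → (-27/2, 1/2)

d6 = 43/3
d7 = -5/2
d8 = -27/2
d9 = -5/8
endpoint = (-27/2, 1/2)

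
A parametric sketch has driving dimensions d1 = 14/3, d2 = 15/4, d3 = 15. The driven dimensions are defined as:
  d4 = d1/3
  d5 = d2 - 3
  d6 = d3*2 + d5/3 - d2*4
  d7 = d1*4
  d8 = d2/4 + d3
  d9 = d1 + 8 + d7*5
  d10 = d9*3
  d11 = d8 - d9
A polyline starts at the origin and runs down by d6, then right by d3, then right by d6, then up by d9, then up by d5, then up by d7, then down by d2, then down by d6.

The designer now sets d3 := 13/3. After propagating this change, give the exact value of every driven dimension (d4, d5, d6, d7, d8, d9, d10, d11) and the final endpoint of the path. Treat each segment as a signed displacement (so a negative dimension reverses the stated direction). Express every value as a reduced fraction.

d4 = 14/9
d5 = 3/4
d6 = -73/12
d7 = 56/3
d8 = 253/48
d9 = 106
d10 = 318
d11 = -4835/48
endpoint = (-7/4, 803/6)

Apply edit: d3 := 13/3
  d4 = d1/3 = 14/9
  d5 = d2 - 3 = 3/4
  d6 = d3*2 + d5/3 - d2*4 = -73/12
  d7 = d1*4 = 56/3
  d8 = d2/4 + d3 = 253/48
  d9 = d1 + 8 + d7*5 = 106
  d10 = d9*3 = 318
  d11 = d8 - d9 = -4835/48
Walk from origin (0, 0):
  seg 1: down by d6 = -73/12 → (0, 73/12)
  seg 2: right by d3 = 13/3 → (13/3, 73/12)
  seg 3: right by d6 = -73/12 → (-7/4, 73/12)
  seg 4: up by d9 = 106 → (-7/4, 1345/12)
  seg 5: up by d5 = 3/4 → (-7/4, 677/6)
  seg 6: up by d7 = 56/3 → (-7/4, 263/2)
  seg 7: down by d2 = 15/4 → (-7/4, 511/4)
  seg 8: down by d6 = -73/12 → (-7/4, 803/6)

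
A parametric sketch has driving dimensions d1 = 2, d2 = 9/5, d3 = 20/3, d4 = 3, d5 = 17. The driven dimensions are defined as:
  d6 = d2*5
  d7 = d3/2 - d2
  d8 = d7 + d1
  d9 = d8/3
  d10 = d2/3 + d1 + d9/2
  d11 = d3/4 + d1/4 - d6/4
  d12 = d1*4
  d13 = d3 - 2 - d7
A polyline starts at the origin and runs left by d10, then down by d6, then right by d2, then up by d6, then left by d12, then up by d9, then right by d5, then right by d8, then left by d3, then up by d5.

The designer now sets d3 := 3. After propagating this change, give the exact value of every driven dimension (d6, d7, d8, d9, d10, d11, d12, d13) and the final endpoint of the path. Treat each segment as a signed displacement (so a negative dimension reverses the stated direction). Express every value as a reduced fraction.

Apply edit: d3 := 3
  d6 = d2*5 = 9
  d7 = d3/2 - d2 = -3/10
  d8 = d7 + d1 = 17/10
  d9 = d8/3 = 17/30
  d10 = d2/3 + d1 + d9/2 = 173/60
  d11 = d3/4 + d1/4 - d6/4 = -1
  d12 = d1*4 = 8
  d13 = d3 - 2 - d7 = 13/10
Walk from origin (0, 0):
  seg 1: left by d10 = 173/60 → (-173/60, 0)
  seg 2: down by d6 = 9 → (-173/60, -9)
  seg 3: right by d2 = 9/5 → (-13/12, -9)
  seg 4: up by d6 = 9 → (-13/12, 0)
  seg 5: left by d12 = 8 → (-109/12, 0)
  seg 6: up by d9 = 17/30 → (-109/12, 17/30)
  seg 7: right by d5 = 17 → (95/12, 17/30)
  seg 8: right by d8 = 17/10 → (577/60, 17/30)
  seg 9: left by d3 = 3 → (397/60, 17/30)
  seg 10: up by d5 = 17 → (397/60, 527/30)

d6 = 9
d7 = -3/10
d8 = 17/10
d9 = 17/30
d10 = 173/60
d11 = -1
d12 = 8
d13 = 13/10
endpoint = (397/60, 527/30)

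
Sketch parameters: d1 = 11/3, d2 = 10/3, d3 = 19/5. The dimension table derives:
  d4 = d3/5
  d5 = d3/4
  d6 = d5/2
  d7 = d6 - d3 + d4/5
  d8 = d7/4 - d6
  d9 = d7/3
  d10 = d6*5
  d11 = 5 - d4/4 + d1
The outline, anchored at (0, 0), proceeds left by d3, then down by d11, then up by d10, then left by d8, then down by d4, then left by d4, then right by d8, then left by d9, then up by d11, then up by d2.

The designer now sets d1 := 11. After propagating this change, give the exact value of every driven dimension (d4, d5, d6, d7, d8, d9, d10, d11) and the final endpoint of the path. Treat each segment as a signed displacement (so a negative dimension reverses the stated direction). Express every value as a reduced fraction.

d4 = 19/25
d5 = 19/20
d6 = 19/40
d7 = -3173/1000
d8 = -5073/4000
d9 = -3173/3000
d10 = 19/8
d11 = 1581/100
endpoint = (-10507/3000, 2969/600)

Apply edit: d1 := 11
  d4 = d3/5 = 19/25
  d5 = d3/4 = 19/20
  d6 = d5/2 = 19/40
  d7 = d6 - d3 + d4/5 = -3173/1000
  d8 = d7/4 - d6 = -5073/4000
  d9 = d7/3 = -3173/3000
  d10 = d6*5 = 19/8
  d11 = 5 - d4/4 + d1 = 1581/100
Walk from origin (0, 0):
  seg 1: left by d3 = 19/5 → (-19/5, 0)
  seg 2: down by d11 = 1581/100 → (-19/5, -1581/100)
  seg 3: up by d10 = 19/8 → (-19/5, -2687/200)
  seg 4: left by d8 = -5073/4000 → (-10127/4000, -2687/200)
  seg 5: down by d4 = 19/25 → (-10127/4000, -2839/200)
  seg 6: left by d4 = 19/25 → (-13167/4000, -2839/200)
  seg 7: right by d8 = -5073/4000 → (-114/25, -2839/200)
  seg 8: left by d9 = -3173/3000 → (-10507/3000, -2839/200)
  seg 9: up by d11 = 1581/100 → (-10507/3000, 323/200)
  seg 10: up by d2 = 10/3 → (-10507/3000, 2969/600)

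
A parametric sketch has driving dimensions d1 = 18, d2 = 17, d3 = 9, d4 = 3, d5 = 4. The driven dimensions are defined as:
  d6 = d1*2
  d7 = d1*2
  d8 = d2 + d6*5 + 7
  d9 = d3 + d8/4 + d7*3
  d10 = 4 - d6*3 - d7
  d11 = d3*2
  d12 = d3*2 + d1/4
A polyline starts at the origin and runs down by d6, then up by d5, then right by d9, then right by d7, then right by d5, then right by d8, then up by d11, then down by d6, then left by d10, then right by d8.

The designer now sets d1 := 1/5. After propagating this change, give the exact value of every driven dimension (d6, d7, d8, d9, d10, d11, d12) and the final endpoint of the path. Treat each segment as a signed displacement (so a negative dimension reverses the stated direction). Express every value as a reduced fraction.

Apply edit: d1 := 1/5
  d6 = d1*2 = 2/5
  d7 = d1*2 = 2/5
  d8 = d2 + d6*5 + 7 = 26
  d9 = d3 + d8/4 + d7*3 = 167/10
  d10 = 4 - d6*3 - d7 = 12/5
  d11 = d3*2 = 18
  d12 = d3*2 + d1/4 = 361/20
Walk from origin (0, 0):
  seg 1: down by d6 = 2/5 → (0, -2/5)
  seg 2: up by d5 = 4 → (0, 18/5)
  seg 3: right by d9 = 167/10 → (167/10, 18/5)
  seg 4: right by d7 = 2/5 → (171/10, 18/5)
  seg 5: right by d5 = 4 → (211/10, 18/5)
  seg 6: right by d8 = 26 → (471/10, 18/5)
  seg 7: up by d11 = 18 → (471/10, 108/5)
  seg 8: down by d6 = 2/5 → (471/10, 106/5)
  seg 9: left by d10 = 12/5 → (447/10, 106/5)
  seg 10: right by d8 = 26 → (707/10, 106/5)

d6 = 2/5
d7 = 2/5
d8 = 26
d9 = 167/10
d10 = 12/5
d11 = 18
d12 = 361/20
endpoint = (707/10, 106/5)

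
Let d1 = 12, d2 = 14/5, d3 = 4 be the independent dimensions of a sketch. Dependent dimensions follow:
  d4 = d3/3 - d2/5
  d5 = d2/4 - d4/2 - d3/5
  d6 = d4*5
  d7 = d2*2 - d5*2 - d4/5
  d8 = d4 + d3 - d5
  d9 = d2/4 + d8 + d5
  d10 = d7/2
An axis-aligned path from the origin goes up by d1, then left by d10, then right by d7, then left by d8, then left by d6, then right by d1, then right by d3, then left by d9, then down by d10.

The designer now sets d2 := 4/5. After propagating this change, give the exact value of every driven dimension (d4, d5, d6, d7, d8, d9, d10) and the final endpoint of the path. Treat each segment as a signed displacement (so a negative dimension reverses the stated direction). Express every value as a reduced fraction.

Apply edit: d2 := 4/5
  d4 = d3/3 - d2/5 = 88/75
  d5 = d2/4 - d4/2 - d3/5 = -89/75
  d6 = d4*5 = 88/15
  d7 = d2*2 - d5*2 - d4/5 = 1402/375
  d8 = d4 + d3 - d5 = 159/25
  d9 = d2/4 + d8 + d5 = 403/75
  d10 = d7/2 = 701/375
Walk from origin (0, 0):
  seg 1: up by d1 = 12 → (0, 12)
  seg 2: left by d10 = 701/375 → (-701/375, 12)
  seg 3: right by d7 = 1402/375 → (701/375, 12)
  seg 4: left by d8 = 159/25 → (-1684/375, 12)
  seg 5: left by d6 = 88/15 → (-3884/375, 12)
  seg 6: right by d1 = 12 → (616/375, 12)
  seg 7: right by d3 = 4 → (2116/375, 12)
  seg 8: left by d9 = 403/75 → (101/375, 12)
  seg 9: down by d10 = 701/375 → (101/375, 3799/375)

d4 = 88/75
d5 = -89/75
d6 = 88/15
d7 = 1402/375
d8 = 159/25
d9 = 403/75
d10 = 701/375
endpoint = (101/375, 3799/375)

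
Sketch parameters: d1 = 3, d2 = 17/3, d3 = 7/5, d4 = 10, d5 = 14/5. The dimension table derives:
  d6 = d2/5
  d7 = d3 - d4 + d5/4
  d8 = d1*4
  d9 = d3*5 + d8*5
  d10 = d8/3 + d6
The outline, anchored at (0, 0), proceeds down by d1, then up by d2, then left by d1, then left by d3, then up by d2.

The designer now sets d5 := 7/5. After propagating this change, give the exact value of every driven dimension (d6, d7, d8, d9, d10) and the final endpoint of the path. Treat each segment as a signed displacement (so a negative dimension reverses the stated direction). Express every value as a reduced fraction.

Apply edit: d5 := 7/5
  d6 = d2/5 = 17/15
  d7 = d3 - d4 + d5/4 = -33/4
  d8 = d1*4 = 12
  d9 = d3*5 + d8*5 = 67
  d10 = d8/3 + d6 = 77/15
Walk from origin (0, 0):
  seg 1: down by d1 = 3 → (0, -3)
  seg 2: up by d2 = 17/3 → (0, 8/3)
  seg 3: left by d1 = 3 → (-3, 8/3)
  seg 4: left by d3 = 7/5 → (-22/5, 8/3)
  seg 5: up by d2 = 17/3 → (-22/5, 25/3)

d6 = 17/15
d7 = -33/4
d8 = 12
d9 = 67
d10 = 77/15
endpoint = (-22/5, 25/3)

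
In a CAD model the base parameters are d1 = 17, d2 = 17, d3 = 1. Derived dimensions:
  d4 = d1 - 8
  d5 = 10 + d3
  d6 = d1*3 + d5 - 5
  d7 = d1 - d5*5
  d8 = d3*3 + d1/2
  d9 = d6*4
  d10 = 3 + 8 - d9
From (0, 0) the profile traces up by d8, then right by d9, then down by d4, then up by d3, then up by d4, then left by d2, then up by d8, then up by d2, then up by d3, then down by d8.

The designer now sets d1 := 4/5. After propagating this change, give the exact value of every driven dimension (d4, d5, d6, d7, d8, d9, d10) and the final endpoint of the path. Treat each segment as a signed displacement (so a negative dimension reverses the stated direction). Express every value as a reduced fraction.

d4 = -36/5
d5 = 11
d6 = 42/5
d7 = -271/5
d8 = 17/5
d9 = 168/5
d10 = -113/5
endpoint = (83/5, 112/5)

Apply edit: d1 := 4/5
  d4 = d1 - 8 = -36/5
  d5 = 10 + d3 = 11
  d6 = d1*3 + d5 - 5 = 42/5
  d7 = d1 - d5*5 = -271/5
  d8 = d3*3 + d1/2 = 17/5
  d9 = d6*4 = 168/5
  d10 = 3 + 8 - d9 = -113/5
Walk from origin (0, 0):
  seg 1: up by d8 = 17/5 → (0, 17/5)
  seg 2: right by d9 = 168/5 → (168/5, 17/5)
  seg 3: down by d4 = -36/5 → (168/5, 53/5)
  seg 4: up by d3 = 1 → (168/5, 58/5)
  seg 5: up by d4 = -36/5 → (168/5, 22/5)
  seg 6: left by d2 = 17 → (83/5, 22/5)
  seg 7: up by d8 = 17/5 → (83/5, 39/5)
  seg 8: up by d2 = 17 → (83/5, 124/5)
  seg 9: up by d3 = 1 → (83/5, 129/5)
  seg 10: down by d8 = 17/5 → (83/5, 112/5)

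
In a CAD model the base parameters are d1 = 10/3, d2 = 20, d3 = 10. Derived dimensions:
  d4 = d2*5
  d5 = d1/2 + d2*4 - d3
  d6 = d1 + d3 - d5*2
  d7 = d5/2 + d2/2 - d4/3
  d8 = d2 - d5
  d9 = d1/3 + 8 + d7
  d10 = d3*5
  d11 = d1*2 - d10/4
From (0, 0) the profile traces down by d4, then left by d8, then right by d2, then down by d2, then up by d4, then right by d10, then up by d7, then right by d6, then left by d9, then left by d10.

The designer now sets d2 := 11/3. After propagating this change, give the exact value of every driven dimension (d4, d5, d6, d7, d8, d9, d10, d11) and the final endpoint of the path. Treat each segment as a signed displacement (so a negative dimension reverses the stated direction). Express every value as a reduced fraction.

d4 = 55/3
d5 = 19/3
d6 = 2/3
d7 = -10/9
d8 = -8/3
d9 = 8
d10 = 50
d11 = -35/6
endpoint = (-1, -43/9)

Apply edit: d2 := 11/3
  d4 = d2*5 = 55/3
  d5 = d1/2 + d2*4 - d3 = 19/3
  d6 = d1 + d3 - d5*2 = 2/3
  d7 = d5/2 + d2/2 - d4/3 = -10/9
  d8 = d2 - d5 = -8/3
  d9 = d1/3 + 8 + d7 = 8
  d10 = d3*5 = 50
  d11 = d1*2 - d10/4 = -35/6
Walk from origin (0, 0):
  seg 1: down by d4 = 55/3 → (0, -55/3)
  seg 2: left by d8 = -8/3 → (8/3, -55/3)
  seg 3: right by d2 = 11/3 → (19/3, -55/3)
  seg 4: down by d2 = 11/3 → (19/3, -22)
  seg 5: up by d4 = 55/3 → (19/3, -11/3)
  seg 6: right by d10 = 50 → (169/3, -11/3)
  seg 7: up by d7 = -10/9 → (169/3, -43/9)
  seg 8: right by d6 = 2/3 → (57, -43/9)
  seg 9: left by d9 = 8 → (49, -43/9)
  seg 10: left by d10 = 50 → (-1, -43/9)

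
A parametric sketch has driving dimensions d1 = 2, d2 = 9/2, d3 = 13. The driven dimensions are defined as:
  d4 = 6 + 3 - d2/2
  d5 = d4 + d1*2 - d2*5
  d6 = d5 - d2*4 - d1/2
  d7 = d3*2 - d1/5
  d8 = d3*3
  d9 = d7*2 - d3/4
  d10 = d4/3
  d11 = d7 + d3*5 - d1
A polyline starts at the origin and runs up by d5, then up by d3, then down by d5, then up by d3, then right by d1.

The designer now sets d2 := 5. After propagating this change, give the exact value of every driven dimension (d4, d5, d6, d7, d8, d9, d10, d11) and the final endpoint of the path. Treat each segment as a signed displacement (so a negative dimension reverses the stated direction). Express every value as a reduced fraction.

d4 = 13/2
d5 = -29/2
d6 = -71/2
d7 = 128/5
d8 = 39
d9 = 959/20
d10 = 13/6
d11 = 443/5
endpoint = (2, 26)

Apply edit: d2 := 5
  d4 = 6 + 3 - d2/2 = 13/2
  d5 = d4 + d1*2 - d2*5 = -29/2
  d6 = d5 - d2*4 - d1/2 = -71/2
  d7 = d3*2 - d1/5 = 128/5
  d8 = d3*3 = 39
  d9 = d7*2 - d3/4 = 959/20
  d10 = d4/3 = 13/6
  d11 = d7 + d3*5 - d1 = 443/5
Walk from origin (0, 0):
  seg 1: up by d5 = -29/2 → (0, -29/2)
  seg 2: up by d3 = 13 → (0, -3/2)
  seg 3: down by d5 = -29/2 → (0, 13)
  seg 4: up by d3 = 13 → (0, 26)
  seg 5: right by d1 = 2 → (2, 26)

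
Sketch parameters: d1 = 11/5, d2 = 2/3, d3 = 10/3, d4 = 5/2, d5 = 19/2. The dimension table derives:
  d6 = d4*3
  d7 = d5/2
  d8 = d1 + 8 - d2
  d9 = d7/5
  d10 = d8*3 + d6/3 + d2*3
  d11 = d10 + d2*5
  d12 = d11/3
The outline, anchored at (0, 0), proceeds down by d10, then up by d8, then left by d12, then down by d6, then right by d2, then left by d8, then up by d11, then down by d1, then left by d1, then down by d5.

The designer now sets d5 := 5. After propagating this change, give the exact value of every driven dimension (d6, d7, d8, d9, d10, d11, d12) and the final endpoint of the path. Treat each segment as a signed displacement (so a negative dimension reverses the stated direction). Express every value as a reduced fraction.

d6 = 15/2
d7 = 5/2
d8 = 143/15
d9 = 1/2
d10 = 331/10
d11 = 1093/30
d12 = 1093/90
endpoint = (-2089/90, -11/6)

Apply edit: d5 := 5
  d6 = d4*3 = 15/2
  d7 = d5/2 = 5/2
  d8 = d1 + 8 - d2 = 143/15
  d9 = d7/5 = 1/2
  d10 = d8*3 + d6/3 + d2*3 = 331/10
  d11 = d10 + d2*5 = 1093/30
  d12 = d11/3 = 1093/90
Walk from origin (0, 0):
  seg 1: down by d10 = 331/10 → (0, -331/10)
  seg 2: up by d8 = 143/15 → (0, -707/30)
  seg 3: left by d12 = 1093/90 → (-1093/90, -707/30)
  seg 4: down by d6 = 15/2 → (-1093/90, -466/15)
  seg 5: right by d2 = 2/3 → (-1033/90, -466/15)
  seg 6: left by d8 = 143/15 → (-1891/90, -466/15)
  seg 7: up by d11 = 1093/30 → (-1891/90, 161/30)
  seg 8: down by d1 = 11/5 → (-1891/90, 19/6)
  seg 9: left by d1 = 11/5 → (-2089/90, 19/6)
  seg 10: down by d5 = 5 → (-2089/90, -11/6)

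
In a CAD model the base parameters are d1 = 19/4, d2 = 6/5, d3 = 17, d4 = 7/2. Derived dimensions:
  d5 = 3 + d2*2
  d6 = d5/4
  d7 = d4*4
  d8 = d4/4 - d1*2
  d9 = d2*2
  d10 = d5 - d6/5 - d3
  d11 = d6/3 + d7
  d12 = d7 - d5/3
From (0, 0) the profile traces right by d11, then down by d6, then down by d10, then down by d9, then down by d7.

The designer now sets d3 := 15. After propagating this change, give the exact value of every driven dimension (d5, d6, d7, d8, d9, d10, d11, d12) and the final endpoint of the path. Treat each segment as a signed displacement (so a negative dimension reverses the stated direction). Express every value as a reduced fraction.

Apply edit: d3 := 15
  d5 = 3 + d2*2 = 27/5
  d6 = d5/4 = 27/20
  d7 = d4*4 = 14
  d8 = d4/4 - d1*2 = -69/8
  d9 = d2*2 = 12/5
  d10 = d5 - d6/5 - d3 = -987/100
  d11 = d6/3 + d7 = 289/20
  d12 = d7 - d5/3 = 61/5
Walk from origin (0, 0):
  seg 1: right by d11 = 289/20 → (289/20, 0)
  seg 2: down by d6 = 27/20 → (289/20, -27/20)
  seg 3: down by d10 = -987/100 → (289/20, 213/25)
  seg 4: down by d9 = 12/5 → (289/20, 153/25)
  seg 5: down by d7 = 14 → (289/20, -197/25)

d5 = 27/5
d6 = 27/20
d7 = 14
d8 = -69/8
d9 = 12/5
d10 = -987/100
d11 = 289/20
d12 = 61/5
endpoint = (289/20, -197/25)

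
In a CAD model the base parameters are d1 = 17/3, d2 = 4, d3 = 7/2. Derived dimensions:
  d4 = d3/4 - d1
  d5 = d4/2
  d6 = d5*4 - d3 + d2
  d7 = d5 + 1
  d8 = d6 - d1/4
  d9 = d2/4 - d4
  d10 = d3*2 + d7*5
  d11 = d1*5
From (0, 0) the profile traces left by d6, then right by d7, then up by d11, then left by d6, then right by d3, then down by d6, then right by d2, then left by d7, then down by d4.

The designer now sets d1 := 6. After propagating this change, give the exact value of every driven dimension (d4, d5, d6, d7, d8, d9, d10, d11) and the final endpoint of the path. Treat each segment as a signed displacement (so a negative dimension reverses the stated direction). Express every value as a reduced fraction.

d4 = -41/8
d5 = -41/16
d6 = -39/4
d7 = -25/16
d8 = -45/4
d9 = 49/8
d10 = -13/16
d11 = 30
endpoint = (27, 359/8)

Apply edit: d1 := 6
  d4 = d3/4 - d1 = -41/8
  d5 = d4/2 = -41/16
  d6 = d5*4 - d3 + d2 = -39/4
  d7 = d5 + 1 = -25/16
  d8 = d6 - d1/4 = -45/4
  d9 = d2/4 - d4 = 49/8
  d10 = d3*2 + d7*5 = -13/16
  d11 = d1*5 = 30
Walk from origin (0, 0):
  seg 1: left by d6 = -39/4 → (39/4, 0)
  seg 2: right by d7 = -25/16 → (131/16, 0)
  seg 3: up by d11 = 30 → (131/16, 30)
  seg 4: left by d6 = -39/4 → (287/16, 30)
  seg 5: right by d3 = 7/2 → (343/16, 30)
  seg 6: down by d6 = -39/4 → (343/16, 159/4)
  seg 7: right by d2 = 4 → (407/16, 159/4)
  seg 8: left by d7 = -25/16 → (27, 159/4)
  seg 9: down by d4 = -41/8 → (27, 359/8)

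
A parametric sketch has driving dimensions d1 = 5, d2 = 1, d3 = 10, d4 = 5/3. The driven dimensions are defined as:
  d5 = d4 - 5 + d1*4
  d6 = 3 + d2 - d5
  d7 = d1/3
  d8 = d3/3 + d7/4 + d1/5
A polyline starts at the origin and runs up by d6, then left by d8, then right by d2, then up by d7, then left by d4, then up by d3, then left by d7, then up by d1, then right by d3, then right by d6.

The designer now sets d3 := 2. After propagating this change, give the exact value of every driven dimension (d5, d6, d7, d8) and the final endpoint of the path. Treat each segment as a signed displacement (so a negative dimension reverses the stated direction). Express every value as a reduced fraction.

Apply edit: d3 := 2
  d5 = d4 - 5 + d1*4 = 50/3
  d6 = 3 + d2 - d5 = -38/3
  d7 = d1/3 = 5/3
  d8 = d3/3 + d7/4 + d1/5 = 25/12
Walk from origin (0, 0):
  seg 1: up by d6 = -38/3 → (0, -38/3)
  seg 2: left by d8 = 25/12 → (-25/12, -38/3)
  seg 3: right by d2 = 1 → (-13/12, -38/3)
  seg 4: up by d7 = 5/3 → (-13/12, -11)
  seg 5: left by d4 = 5/3 → (-11/4, -11)
  seg 6: up by d3 = 2 → (-11/4, -9)
  seg 7: left by d7 = 5/3 → (-53/12, -9)
  seg 8: up by d1 = 5 → (-53/12, -4)
  seg 9: right by d3 = 2 → (-29/12, -4)
  seg 10: right by d6 = -38/3 → (-181/12, -4)

d5 = 50/3
d6 = -38/3
d7 = 5/3
d8 = 25/12
endpoint = (-181/12, -4)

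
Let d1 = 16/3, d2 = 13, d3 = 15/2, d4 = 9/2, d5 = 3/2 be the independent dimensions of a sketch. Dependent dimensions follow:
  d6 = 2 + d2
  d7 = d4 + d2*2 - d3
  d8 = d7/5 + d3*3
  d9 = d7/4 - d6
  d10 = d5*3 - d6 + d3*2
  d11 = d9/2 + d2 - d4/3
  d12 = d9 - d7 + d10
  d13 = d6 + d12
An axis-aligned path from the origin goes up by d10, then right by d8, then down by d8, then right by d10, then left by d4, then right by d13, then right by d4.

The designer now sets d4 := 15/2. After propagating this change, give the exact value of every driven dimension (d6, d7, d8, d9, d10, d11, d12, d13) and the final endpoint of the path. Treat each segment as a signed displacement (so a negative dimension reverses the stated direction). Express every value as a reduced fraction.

d6 = 15
d7 = 26
d8 = 277/10
d9 = -17/2
d10 = 9/2
d11 = 25/4
d12 = -30
d13 = -15
endpoint = (86/5, -116/5)

Apply edit: d4 := 15/2
  d6 = 2 + d2 = 15
  d7 = d4 + d2*2 - d3 = 26
  d8 = d7/5 + d3*3 = 277/10
  d9 = d7/4 - d6 = -17/2
  d10 = d5*3 - d6 + d3*2 = 9/2
  d11 = d9/2 + d2 - d4/3 = 25/4
  d12 = d9 - d7 + d10 = -30
  d13 = d6 + d12 = -15
Walk from origin (0, 0):
  seg 1: up by d10 = 9/2 → (0, 9/2)
  seg 2: right by d8 = 277/10 → (277/10, 9/2)
  seg 3: down by d8 = 277/10 → (277/10, -116/5)
  seg 4: right by d10 = 9/2 → (161/5, -116/5)
  seg 5: left by d4 = 15/2 → (247/10, -116/5)
  seg 6: right by d13 = -15 → (97/10, -116/5)
  seg 7: right by d4 = 15/2 → (86/5, -116/5)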